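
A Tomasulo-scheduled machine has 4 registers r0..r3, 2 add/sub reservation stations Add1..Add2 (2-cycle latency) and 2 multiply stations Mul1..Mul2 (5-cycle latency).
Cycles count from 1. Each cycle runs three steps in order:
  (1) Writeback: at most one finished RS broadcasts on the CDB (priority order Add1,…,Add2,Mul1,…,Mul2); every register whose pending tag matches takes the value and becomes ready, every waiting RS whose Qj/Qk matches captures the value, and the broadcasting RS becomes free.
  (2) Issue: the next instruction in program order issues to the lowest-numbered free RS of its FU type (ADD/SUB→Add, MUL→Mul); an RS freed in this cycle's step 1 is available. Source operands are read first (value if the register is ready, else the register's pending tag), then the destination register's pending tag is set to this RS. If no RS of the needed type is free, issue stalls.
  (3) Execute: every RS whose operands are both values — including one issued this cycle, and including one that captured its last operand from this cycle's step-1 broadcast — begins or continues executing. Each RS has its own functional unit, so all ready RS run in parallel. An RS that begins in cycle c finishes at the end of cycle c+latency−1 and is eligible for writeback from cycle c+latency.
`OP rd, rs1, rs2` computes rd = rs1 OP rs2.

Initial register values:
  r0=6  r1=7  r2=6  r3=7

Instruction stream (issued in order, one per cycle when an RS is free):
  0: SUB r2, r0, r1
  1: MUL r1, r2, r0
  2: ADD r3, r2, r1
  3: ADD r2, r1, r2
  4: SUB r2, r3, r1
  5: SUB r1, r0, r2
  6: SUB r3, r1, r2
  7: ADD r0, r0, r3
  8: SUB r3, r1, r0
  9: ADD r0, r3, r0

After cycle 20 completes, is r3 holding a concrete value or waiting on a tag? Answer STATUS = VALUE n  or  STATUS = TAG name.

  c1: issue SUB r2<-Add1  regs: r0:6,r1:7,r2:Add1,r3:7
  c2: issue MUL r1<-Mul1  regs: r0:6,r1:Mul1,r2:Add1,r3:7
  c3: CDB Add1=-1; issue ADD r3<-Add1  regs: r0:6,r1:Mul1,r2:-1,r3:Add1
  c4: issue ADD r2<-Add2  regs: r0:6,r1:Mul1,r2:Add2,r3:Add1
  c5: stall  regs: r0:6,r1:Mul1,r2:Add2,r3:Add1
  c6: stall  regs: r0:6,r1:Mul1,r2:Add2,r3:Add1
  c7: stall  regs: r0:6,r1:Mul1,r2:Add2,r3:Add1
  c8: CDB Mul1=-6; stall  regs: r0:6,r1:-6,r2:Add2,r3:Add1
  c9: stall  regs: r0:6,r1:-6,r2:Add2,r3:Add1
  c10: CDB Add1=-7; issue SUB r2<-Add1  regs: r0:6,r1:-6,r2:Add1,r3:-7
  c11: CDB Add2=-7; issue SUB r1<-Add2  regs: r0:6,r1:Add2,r2:Add1,r3:-7
  c12: CDB Add1=-1; issue SUB r3<-Add1  regs: r0:6,r1:Add2,r2:-1,r3:Add1
  c13: stall  regs: r0:6,r1:Add2,r2:-1,r3:Add1
  c14: CDB Add2=7; issue ADD r0<-Add2  regs: r0:Add2,r1:7,r2:-1,r3:Add1
  c15: stall  regs: r0:Add2,r1:7,r2:-1,r3:Add1
  c16: CDB Add1=8; issue SUB r3<-Add1  regs: r0:Add2,r1:7,r2:-1,r3:Add1
  c17: stall  regs: r0:Add2,r1:7,r2:-1,r3:Add1
  c18: CDB Add2=14; issue ADD r0<-Add2  regs: r0:Add2,r1:7,r2:-1,r3:Add1
  c19: -  regs: r0:Add2,r1:7,r2:-1,r3:Add1
  c20: CDB Add1=-7  regs: r0:Add2,r1:7,r2:-1,r3:-7

STATUS = VALUE -7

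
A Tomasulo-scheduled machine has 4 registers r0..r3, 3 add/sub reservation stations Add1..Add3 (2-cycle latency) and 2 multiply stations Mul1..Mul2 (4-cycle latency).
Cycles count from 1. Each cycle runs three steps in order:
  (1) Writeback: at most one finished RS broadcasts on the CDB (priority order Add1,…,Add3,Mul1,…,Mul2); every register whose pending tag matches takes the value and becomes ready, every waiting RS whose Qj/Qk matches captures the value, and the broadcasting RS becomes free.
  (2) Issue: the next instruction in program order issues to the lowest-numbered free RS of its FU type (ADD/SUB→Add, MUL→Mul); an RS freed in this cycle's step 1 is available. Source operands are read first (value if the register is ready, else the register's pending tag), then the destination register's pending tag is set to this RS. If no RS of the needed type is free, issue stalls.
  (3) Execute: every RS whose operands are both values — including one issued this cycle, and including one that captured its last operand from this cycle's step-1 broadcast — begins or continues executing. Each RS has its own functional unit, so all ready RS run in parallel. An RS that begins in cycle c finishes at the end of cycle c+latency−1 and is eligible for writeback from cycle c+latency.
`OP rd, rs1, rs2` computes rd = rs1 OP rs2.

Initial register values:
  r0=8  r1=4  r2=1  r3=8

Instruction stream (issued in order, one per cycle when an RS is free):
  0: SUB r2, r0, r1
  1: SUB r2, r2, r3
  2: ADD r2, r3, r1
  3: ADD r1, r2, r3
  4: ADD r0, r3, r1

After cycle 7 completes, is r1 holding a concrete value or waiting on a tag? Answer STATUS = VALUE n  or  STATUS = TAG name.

  c1: issue SUB r2<-Add1  regs: r0:8,r1:4,r2:Add1,r3:8
  c2: issue SUB r2<-Add2  regs: r0:8,r1:4,r2:Add2,r3:8
  c3: CDB Add1=4; issue ADD r2<-Add1  regs: r0:8,r1:4,r2:Add1,r3:8
  c4: issue ADD r1<-Add3  regs: r0:8,r1:Add3,r2:Add1,r3:8
  c5: CDB Add1=12; issue ADD r0<-Add1  regs: r0:Add1,r1:Add3,r2:12,r3:8
  c6: CDB Add2=-4  regs: r0:Add1,r1:Add3,r2:12,r3:8
  c7: CDB Add3=20  regs: r0:Add1,r1:20,r2:12,r3:8

STATUS = VALUE 20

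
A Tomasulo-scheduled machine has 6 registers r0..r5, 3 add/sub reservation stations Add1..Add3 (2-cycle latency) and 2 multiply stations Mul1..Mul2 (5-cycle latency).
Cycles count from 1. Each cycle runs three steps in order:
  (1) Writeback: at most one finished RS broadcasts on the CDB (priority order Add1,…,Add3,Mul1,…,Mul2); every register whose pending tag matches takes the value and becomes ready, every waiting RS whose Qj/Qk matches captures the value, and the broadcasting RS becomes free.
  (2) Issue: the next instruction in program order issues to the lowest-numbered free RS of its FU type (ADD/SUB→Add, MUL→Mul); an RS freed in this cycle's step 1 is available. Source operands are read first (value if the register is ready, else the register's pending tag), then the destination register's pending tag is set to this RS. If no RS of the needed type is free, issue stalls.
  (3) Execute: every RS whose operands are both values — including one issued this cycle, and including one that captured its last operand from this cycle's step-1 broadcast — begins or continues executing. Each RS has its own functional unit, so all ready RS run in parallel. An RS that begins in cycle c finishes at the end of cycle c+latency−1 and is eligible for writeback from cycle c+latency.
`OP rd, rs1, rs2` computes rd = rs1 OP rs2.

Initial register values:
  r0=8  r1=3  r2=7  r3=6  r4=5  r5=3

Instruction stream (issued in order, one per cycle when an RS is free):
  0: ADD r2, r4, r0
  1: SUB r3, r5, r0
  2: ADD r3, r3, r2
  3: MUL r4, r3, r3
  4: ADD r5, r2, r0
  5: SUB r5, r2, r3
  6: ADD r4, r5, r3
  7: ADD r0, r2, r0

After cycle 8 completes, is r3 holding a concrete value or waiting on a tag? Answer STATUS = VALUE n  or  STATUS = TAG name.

STATUS = VALUE 8

c1: issue ADD r2<-Add1 | r0:8,r1:3,r2:Add1,r3:6,r4:5,r5:3
c2: issue SUB r3<-Add2 | r0:8,r1:3,r2:Add1,r3:Add2,r4:5,r5:3
c3: CDB Add1=13; issue ADD r3<-Add1 | r0:8,r1:3,r2:13,r3:Add1,r4:5,r5:3
c4: CDB Add2=-5; issue MUL r4<-Mul1 | r0:8,r1:3,r2:13,r3:Add1,r4:Mul1,r5:3
c5: issue ADD r5<-Add2 | r0:8,r1:3,r2:13,r3:Add1,r4:Mul1,r5:Add2
c6: CDB Add1=8; issue SUB r5<-Add1 | r0:8,r1:3,r2:13,r3:8,r4:Mul1,r5:Add1
c7: CDB Add2=21; issue ADD r4<-Add2 | r0:8,r1:3,r2:13,r3:8,r4:Add2,r5:Add1
c8: CDB Add1=5; issue ADD r0<-Add1 | r0:Add1,r1:3,r2:13,r3:8,r4:Add2,r5:5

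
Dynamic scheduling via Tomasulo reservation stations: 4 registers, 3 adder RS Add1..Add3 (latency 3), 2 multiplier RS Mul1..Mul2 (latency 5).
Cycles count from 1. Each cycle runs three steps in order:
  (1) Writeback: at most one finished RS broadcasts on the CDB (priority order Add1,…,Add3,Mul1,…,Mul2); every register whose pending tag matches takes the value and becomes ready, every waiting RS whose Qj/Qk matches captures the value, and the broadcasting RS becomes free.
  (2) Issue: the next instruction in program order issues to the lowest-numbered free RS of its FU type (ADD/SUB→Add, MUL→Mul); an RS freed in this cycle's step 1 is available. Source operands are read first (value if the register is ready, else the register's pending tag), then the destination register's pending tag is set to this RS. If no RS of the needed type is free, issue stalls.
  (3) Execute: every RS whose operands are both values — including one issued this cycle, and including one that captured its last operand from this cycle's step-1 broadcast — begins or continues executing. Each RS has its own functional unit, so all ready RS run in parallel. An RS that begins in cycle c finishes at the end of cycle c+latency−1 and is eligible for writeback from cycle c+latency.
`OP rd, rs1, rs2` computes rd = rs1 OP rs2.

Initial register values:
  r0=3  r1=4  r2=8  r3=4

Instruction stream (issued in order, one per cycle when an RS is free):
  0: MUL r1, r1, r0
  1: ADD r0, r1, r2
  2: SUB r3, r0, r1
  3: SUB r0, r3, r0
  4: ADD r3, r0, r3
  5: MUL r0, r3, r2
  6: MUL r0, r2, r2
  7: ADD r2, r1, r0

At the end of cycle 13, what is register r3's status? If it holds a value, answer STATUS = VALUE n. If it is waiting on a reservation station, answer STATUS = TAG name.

c1: issue MUL r1<-Mul1 | r0:3,r1:Mul1,r2:8,r3:4
c2: issue ADD r0<-Add1 | r0:Add1,r1:Mul1,r2:8,r3:4
c3: issue SUB r3<-Add2 | r0:Add1,r1:Mul1,r2:8,r3:Add2
c4: issue SUB r0<-Add3 | r0:Add3,r1:Mul1,r2:8,r3:Add2
c5: stall | r0:Add3,r1:Mul1,r2:8,r3:Add2
c6: CDB Mul1=12; stall | r0:Add3,r1:12,r2:8,r3:Add2
c7: stall | r0:Add3,r1:12,r2:8,r3:Add2
c8: stall | r0:Add3,r1:12,r2:8,r3:Add2
c9: CDB Add1=20; issue ADD r3<-Add1 | r0:Add3,r1:12,r2:8,r3:Add1
c10: issue MUL r0<-Mul1 | r0:Mul1,r1:12,r2:8,r3:Add1
c11: issue MUL r0<-Mul2 | r0:Mul2,r1:12,r2:8,r3:Add1
c12: CDB Add2=8; issue ADD r2<-Add2 | r0:Mul2,r1:12,r2:Add2,r3:Add1
c13: - | r0:Mul2,r1:12,r2:Add2,r3:Add1

STATUS = TAG Add1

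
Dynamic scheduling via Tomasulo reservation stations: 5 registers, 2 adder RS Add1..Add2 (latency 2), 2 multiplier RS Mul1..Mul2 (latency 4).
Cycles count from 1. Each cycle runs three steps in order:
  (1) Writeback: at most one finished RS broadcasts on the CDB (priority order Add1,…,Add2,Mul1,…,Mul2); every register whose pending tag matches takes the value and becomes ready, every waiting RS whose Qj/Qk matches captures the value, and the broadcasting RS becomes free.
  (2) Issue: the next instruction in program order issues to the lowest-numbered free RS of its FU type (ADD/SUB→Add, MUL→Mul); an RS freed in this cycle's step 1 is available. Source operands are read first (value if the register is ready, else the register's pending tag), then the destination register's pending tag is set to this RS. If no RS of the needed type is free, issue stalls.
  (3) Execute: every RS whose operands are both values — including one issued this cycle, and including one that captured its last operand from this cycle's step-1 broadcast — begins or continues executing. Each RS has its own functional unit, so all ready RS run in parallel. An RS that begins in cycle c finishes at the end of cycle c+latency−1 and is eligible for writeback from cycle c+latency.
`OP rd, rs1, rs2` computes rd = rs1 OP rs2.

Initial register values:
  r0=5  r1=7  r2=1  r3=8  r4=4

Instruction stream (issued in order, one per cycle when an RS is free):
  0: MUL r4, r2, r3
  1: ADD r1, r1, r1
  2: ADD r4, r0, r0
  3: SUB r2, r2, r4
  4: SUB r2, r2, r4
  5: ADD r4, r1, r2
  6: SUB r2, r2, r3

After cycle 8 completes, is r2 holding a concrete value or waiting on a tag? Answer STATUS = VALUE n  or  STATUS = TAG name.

STATUS = TAG Add2

cycle 1: issue MUL r4<-Mul1 // r0:5,r1:7,r2:1,r3:8,r4:Mul1
cycle 2: issue ADD r1<-Add1 // r0:5,r1:Add1,r2:1,r3:8,r4:Mul1
cycle 3: issue ADD r4<-Add2 // r0:5,r1:Add1,r2:1,r3:8,r4:Add2
cycle 4: CDB Add1=14; issue SUB r2<-Add1 // r0:5,r1:14,r2:Add1,r3:8,r4:Add2
cycle 5: CDB Add2=10; issue SUB r2<-Add2 // r0:5,r1:14,r2:Add2,r3:8,r4:10
cycle 6: CDB Mul1=8; stall // r0:5,r1:14,r2:Add2,r3:8,r4:10
cycle 7: CDB Add1=-9; issue ADD r4<-Add1 // r0:5,r1:14,r2:Add2,r3:8,r4:Add1
cycle 8: stall // r0:5,r1:14,r2:Add2,r3:8,r4:Add1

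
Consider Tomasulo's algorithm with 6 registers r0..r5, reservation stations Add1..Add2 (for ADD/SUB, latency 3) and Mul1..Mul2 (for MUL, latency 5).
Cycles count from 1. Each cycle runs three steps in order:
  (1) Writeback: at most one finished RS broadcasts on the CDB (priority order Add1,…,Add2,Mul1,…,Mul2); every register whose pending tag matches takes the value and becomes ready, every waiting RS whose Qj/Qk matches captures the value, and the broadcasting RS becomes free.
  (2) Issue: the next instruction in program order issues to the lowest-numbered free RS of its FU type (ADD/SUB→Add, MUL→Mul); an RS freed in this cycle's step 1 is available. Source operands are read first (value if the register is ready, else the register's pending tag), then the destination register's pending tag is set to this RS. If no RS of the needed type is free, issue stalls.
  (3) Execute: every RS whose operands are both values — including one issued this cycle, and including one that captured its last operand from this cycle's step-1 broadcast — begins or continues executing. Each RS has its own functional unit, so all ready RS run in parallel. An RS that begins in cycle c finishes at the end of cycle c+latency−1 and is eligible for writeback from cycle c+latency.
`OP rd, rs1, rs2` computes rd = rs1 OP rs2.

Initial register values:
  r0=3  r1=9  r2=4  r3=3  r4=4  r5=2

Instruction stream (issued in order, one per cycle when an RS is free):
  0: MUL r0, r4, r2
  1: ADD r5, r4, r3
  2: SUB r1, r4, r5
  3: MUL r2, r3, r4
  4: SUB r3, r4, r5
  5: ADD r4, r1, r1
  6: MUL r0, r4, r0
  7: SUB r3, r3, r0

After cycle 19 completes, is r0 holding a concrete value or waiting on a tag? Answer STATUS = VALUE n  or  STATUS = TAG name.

c1: issue MUL r0<-Mul1 | r0:Mul1,r1:9,r2:4,r3:3,r4:4,r5:2
c2: issue ADD r5<-Add1 | r0:Mul1,r1:9,r2:4,r3:3,r4:4,r5:Add1
c3: issue SUB r1<-Add2 | r0:Mul1,r1:Add2,r2:4,r3:3,r4:4,r5:Add1
c4: issue MUL r2<-Mul2 | r0:Mul1,r1:Add2,r2:Mul2,r3:3,r4:4,r5:Add1
c5: CDB Add1=7; issue SUB r3<-Add1 | r0:Mul1,r1:Add2,r2:Mul2,r3:Add1,r4:4,r5:7
c6: CDB Mul1=16; stall | r0:16,r1:Add2,r2:Mul2,r3:Add1,r4:4,r5:7
c7: stall | r0:16,r1:Add2,r2:Mul2,r3:Add1,r4:4,r5:7
c8: CDB Add1=-3; issue ADD r4<-Add1 | r0:16,r1:Add2,r2:Mul2,r3:-3,r4:Add1,r5:7
c9: CDB Add2=-3; issue MUL r0<-Mul1 | r0:Mul1,r1:-3,r2:Mul2,r3:-3,r4:Add1,r5:7
c10: CDB Mul2=12; issue SUB r3<-Add2 | r0:Mul1,r1:-3,r2:12,r3:Add2,r4:Add1,r5:7
c11: - | r0:Mul1,r1:-3,r2:12,r3:Add2,r4:Add1,r5:7
c12: CDB Add1=-6 | r0:Mul1,r1:-3,r2:12,r3:Add2,r4:-6,r5:7
c13: - | r0:Mul1,r1:-3,r2:12,r3:Add2,r4:-6,r5:7
c14: - | r0:Mul1,r1:-3,r2:12,r3:Add2,r4:-6,r5:7
c15: - | r0:Mul1,r1:-3,r2:12,r3:Add2,r4:-6,r5:7
c16: - | r0:Mul1,r1:-3,r2:12,r3:Add2,r4:-6,r5:7
c17: CDB Mul1=-96 | r0:-96,r1:-3,r2:12,r3:Add2,r4:-6,r5:7
c18: - | r0:-96,r1:-3,r2:12,r3:Add2,r4:-6,r5:7
c19: - | r0:-96,r1:-3,r2:12,r3:Add2,r4:-6,r5:7

STATUS = VALUE -96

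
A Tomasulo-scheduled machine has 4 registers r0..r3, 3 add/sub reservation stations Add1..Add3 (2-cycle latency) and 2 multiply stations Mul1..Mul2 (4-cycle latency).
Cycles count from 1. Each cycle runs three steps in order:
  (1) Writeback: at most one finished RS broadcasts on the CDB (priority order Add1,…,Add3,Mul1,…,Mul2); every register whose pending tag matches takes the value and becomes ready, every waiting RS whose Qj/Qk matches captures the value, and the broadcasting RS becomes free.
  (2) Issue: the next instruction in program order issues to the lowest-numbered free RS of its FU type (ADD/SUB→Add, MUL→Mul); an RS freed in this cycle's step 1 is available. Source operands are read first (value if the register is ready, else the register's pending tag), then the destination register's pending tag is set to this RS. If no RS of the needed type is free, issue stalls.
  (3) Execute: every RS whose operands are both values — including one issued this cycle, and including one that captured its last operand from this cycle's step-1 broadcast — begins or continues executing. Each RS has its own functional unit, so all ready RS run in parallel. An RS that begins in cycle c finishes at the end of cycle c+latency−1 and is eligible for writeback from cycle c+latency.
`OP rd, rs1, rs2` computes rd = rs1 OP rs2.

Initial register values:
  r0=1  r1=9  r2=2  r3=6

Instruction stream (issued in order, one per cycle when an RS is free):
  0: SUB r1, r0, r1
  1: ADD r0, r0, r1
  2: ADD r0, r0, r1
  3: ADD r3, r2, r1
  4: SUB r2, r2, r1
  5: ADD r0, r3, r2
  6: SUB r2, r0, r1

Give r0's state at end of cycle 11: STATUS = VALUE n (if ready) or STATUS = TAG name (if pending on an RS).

STATUS = VALUE 4

cycle 1: issue SUB r1<-Add1 // r0:1,r1:Add1,r2:2,r3:6
cycle 2: issue ADD r0<-Add2 // r0:Add2,r1:Add1,r2:2,r3:6
cycle 3: CDB Add1=-8; issue ADD r0<-Add1 // r0:Add1,r1:-8,r2:2,r3:6
cycle 4: issue ADD r3<-Add3 // r0:Add1,r1:-8,r2:2,r3:Add3
cycle 5: CDB Add2=-7; issue SUB r2<-Add2 // r0:Add1,r1:-8,r2:Add2,r3:Add3
cycle 6: CDB Add3=-6; issue ADD r0<-Add3 // r0:Add3,r1:-8,r2:Add2,r3:-6
cycle 7: CDB Add1=-15; issue SUB r2<-Add1 // r0:Add3,r1:-8,r2:Add1,r3:-6
cycle 8: CDB Add2=10 // r0:Add3,r1:-8,r2:Add1,r3:-6
cycle 9: - // r0:Add3,r1:-8,r2:Add1,r3:-6
cycle 10: CDB Add3=4 // r0:4,r1:-8,r2:Add1,r3:-6
cycle 11: - // r0:4,r1:-8,r2:Add1,r3:-6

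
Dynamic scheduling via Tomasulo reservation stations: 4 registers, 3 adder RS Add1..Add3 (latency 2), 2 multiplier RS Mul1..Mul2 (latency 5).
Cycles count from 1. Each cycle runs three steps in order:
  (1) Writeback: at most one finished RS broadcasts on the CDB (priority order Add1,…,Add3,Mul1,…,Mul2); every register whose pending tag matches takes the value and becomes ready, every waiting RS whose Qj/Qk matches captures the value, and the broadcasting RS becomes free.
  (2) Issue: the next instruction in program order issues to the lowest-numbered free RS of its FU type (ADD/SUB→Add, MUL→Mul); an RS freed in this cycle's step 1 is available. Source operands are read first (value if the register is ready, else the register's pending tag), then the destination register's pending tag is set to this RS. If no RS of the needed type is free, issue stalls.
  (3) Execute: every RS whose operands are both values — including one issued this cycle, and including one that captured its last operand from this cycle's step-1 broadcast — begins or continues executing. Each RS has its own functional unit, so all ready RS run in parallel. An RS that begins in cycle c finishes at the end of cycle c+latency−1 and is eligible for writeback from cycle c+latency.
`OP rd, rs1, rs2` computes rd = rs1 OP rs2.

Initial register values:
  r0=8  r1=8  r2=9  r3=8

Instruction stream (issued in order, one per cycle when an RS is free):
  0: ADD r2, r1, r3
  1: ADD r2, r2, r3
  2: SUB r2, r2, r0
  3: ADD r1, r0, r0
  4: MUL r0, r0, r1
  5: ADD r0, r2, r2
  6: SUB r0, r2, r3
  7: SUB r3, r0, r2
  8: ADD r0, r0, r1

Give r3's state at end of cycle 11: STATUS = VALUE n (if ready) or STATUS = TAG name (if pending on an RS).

cycle 1: issue ADD r2<-Add1 // r0:8,r1:8,r2:Add1,r3:8
cycle 2: issue ADD r2<-Add2 // r0:8,r1:8,r2:Add2,r3:8
cycle 3: CDB Add1=16; issue SUB r2<-Add1 // r0:8,r1:8,r2:Add1,r3:8
cycle 4: issue ADD r1<-Add3 // r0:8,r1:Add3,r2:Add1,r3:8
cycle 5: CDB Add2=24; issue MUL r0<-Mul1 // r0:Mul1,r1:Add3,r2:Add1,r3:8
cycle 6: CDB Add3=16; issue ADD r0<-Add2 // r0:Add2,r1:16,r2:Add1,r3:8
cycle 7: CDB Add1=16; issue SUB r0<-Add1 // r0:Add1,r1:16,r2:16,r3:8
cycle 8: issue SUB r3<-Add3 // r0:Add1,r1:16,r2:16,r3:Add3
cycle 9: CDB Add1=8; issue ADD r0<-Add1 // r0:Add1,r1:16,r2:16,r3:Add3
cycle 10: CDB Add2=32 // r0:Add1,r1:16,r2:16,r3:Add3
cycle 11: CDB Add1=24 // r0:24,r1:16,r2:16,r3:Add3

STATUS = TAG Add3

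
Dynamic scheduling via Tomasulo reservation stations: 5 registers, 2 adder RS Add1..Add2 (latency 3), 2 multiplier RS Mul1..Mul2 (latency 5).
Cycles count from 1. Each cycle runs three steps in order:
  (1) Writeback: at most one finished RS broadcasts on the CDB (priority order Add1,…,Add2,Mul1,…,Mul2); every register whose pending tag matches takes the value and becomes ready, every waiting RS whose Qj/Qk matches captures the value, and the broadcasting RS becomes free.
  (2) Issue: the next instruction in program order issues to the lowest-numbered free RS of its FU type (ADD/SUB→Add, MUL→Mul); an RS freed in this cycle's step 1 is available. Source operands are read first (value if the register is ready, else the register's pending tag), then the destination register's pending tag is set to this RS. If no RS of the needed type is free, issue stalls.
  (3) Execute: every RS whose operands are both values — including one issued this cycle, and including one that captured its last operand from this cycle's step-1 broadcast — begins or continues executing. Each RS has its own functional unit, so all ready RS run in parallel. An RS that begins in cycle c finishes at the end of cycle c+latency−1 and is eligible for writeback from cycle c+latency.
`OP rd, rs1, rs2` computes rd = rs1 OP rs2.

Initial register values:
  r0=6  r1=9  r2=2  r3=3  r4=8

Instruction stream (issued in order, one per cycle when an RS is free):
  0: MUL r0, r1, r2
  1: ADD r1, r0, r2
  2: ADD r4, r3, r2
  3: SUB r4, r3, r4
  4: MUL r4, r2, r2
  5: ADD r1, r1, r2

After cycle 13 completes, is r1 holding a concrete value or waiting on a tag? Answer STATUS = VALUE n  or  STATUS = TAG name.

STATUS = VALUE 22

cycle 1: issue MUL r0<-Mul1 // r0:Mul1,r1:9,r2:2,r3:3,r4:8
cycle 2: issue ADD r1<-Add1 // r0:Mul1,r1:Add1,r2:2,r3:3,r4:8
cycle 3: issue ADD r4<-Add2 // r0:Mul1,r1:Add1,r2:2,r3:3,r4:Add2
cycle 4: stall // r0:Mul1,r1:Add1,r2:2,r3:3,r4:Add2
cycle 5: stall // r0:Mul1,r1:Add1,r2:2,r3:3,r4:Add2
cycle 6: CDB Add2=5; issue SUB r4<-Add2 // r0:Mul1,r1:Add1,r2:2,r3:3,r4:Add2
cycle 7: CDB Mul1=18; issue MUL r4<-Mul1 // r0:18,r1:Add1,r2:2,r3:3,r4:Mul1
cycle 8: stall // r0:18,r1:Add1,r2:2,r3:3,r4:Mul1
cycle 9: CDB Add2=-2; issue ADD r1<-Add2 // r0:18,r1:Add2,r2:2,r3:3,r4:Mul1
cycle 10: CDB Add1=20 // r0:18,r1:Add2,r2:2,r3:3,r4:Mul1
cycle 11: - // r0:18,r1:Add2,r2:2,r3:3,r4:Mul1
cycle 12: CDB Mul1=4 // r0:18,r1:Add2,r2:2,r3:3,r4:4
cycle 13: CDB Add2=22 // r0:18,r1:22,r2:2,r3:3,r4:4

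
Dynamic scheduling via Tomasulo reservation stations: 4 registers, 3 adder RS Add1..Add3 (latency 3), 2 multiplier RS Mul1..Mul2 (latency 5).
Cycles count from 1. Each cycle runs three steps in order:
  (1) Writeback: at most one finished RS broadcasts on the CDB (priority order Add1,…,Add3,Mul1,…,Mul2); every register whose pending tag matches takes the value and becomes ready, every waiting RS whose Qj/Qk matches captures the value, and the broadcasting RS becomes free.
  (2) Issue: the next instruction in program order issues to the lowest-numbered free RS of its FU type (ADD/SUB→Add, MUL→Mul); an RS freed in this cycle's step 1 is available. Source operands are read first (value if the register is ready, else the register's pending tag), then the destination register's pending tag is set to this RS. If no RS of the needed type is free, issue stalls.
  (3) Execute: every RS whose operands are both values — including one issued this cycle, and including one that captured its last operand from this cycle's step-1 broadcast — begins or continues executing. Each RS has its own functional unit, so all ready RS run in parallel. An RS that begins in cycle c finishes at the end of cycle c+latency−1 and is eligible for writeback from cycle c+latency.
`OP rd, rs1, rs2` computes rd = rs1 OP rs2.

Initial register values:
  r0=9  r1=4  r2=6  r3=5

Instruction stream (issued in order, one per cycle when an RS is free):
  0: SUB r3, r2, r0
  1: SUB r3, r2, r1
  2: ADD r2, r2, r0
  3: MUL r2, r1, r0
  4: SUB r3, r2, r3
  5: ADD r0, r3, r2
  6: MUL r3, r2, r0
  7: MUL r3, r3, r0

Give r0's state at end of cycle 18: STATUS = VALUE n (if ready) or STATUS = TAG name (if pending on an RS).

STATUS = VALUE 70

c1: issue SUB r3<-Add1 | r0:9,r1:4,r2:6,r3:Add1
c2: issue SUB r3<-Add2 | r0:9,r1:4,r2:6,r3:Add2
c3: issue ADD r2<-Add3 | r0:9,r1:4,r2:Add3,r3:Add2
c4: CDB Add1=-3; issue MUL r2<-Mul1 | r0:9,r1:4,r2:Mul1,r3:Add2
c5: CDB Add2=2; issue SUB r3<-Add1 | r0:9,r1:4,r2:Mul1,r3:Add1
c6: CDB Add3=15; issue ADD r0<-Add2 | r0:Add2,r1:4,r2:Mul1,r3:Add1
c7: issue MUL r3<-Mul2 | r0:Add2,r1:4,r2:Mul1,r3:Mul2
c8: stall | r0:Add2,r1:4,r2:Mul1,r3:Mul2
c9: CDB Mul1=36; issue MUL r3<-Mul1 | r0:Add2,r1:4,r2:36,r3:Mul1
c10: - | r0:Add2,r1:4,r2:36,r3:Mul1
c11: - | r0:Add2,r1:4,r2:36,r3:Mul1
c12: CDB Add1=34 | r0:Add2,r1:4,r2:36,r3:Mul1
c13: - | r0:Add2,r1:4,r2:36,r3:Mul1
c14: - | r0:Add2,r1:4,r2:36,r3:Mul1
c15: CDB Add2=70 | r0:70,r1:4,r2:36,r3:Mul1
c16: - | r0:70,r1:4,r2:36,r3:Mul1
c17: - | r0:70,r1:4,r2:36,r3:Mul1
c18: - | r0:70,r1:4,r2:36,r3:Mul1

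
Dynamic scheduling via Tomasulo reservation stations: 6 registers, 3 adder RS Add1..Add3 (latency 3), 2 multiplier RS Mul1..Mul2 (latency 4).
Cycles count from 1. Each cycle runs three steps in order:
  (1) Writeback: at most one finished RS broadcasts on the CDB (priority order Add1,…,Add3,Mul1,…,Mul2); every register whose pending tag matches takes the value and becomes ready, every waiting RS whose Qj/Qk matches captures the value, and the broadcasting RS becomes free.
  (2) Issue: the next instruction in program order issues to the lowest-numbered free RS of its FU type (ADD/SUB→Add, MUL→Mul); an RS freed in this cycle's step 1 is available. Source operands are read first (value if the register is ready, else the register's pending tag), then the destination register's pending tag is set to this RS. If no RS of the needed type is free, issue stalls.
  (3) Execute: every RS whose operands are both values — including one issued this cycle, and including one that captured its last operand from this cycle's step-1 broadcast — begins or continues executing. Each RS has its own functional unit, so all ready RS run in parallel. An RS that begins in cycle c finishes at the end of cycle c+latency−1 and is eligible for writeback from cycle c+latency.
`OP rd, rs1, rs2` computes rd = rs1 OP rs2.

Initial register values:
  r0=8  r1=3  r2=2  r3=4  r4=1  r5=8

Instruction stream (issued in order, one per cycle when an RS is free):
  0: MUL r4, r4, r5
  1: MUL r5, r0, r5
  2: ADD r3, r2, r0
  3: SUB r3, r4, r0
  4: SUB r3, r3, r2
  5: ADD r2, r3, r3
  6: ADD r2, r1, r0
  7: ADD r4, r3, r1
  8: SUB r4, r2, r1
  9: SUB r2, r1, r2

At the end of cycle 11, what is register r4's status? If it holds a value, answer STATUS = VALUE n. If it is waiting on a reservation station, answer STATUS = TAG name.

cycle 1: issue MUL r4<-Mul1 // r0:8,r1:3,r2:2,r3:4,r4:Mul1,r5:8
cycle 2: issue MUL r5<-Mul2 // r0:8,r1:3,r2:2,r3:4,r4:Mul1,r5:Mul2
cycle 3: issue ADD r3<-Add1 // r0:8,r1:3,r2:2,r3:Add1,r4:Mul1,r5:Mul2
cycle 4: issue SUB r3<-Add2 // r0:8,r1:3,r2:2,r3:Add2,r4:Mul1,r5:Mul2
cycle 5: CDB Mul1=8; issue SUB r3<-Add3 // r0:8,r1:3,r2:2,r3:Add3,r4:8,r5:Mul2
cycle 6: CDB Add1=10; issue ADD r2<-Add1 // r0:8,r1:3,r2:Add1,r3:Add3,r4:8,r5:Mul2
cycle 7: CDB Mul2=64; stall // r0:8,r1:3,r2:Add1,r3:Add3,r4:8,r5:64
cycle 8: CDB Add2=0; issue ADD r2<-Add2 // r0:8,r1:3,r2:Add2,r3:Add3,r4:8,r5:64
cycle 9: stall // r0:8,r1:3,r2:Add2,r3:Add3,r4:8,r5:64
cycle 10: stall // r0:8,r1:3,r2:Add2,r3:Add3,r4:8,r5:64
cycle 11: CDB Add2=11; issue ADD r4<-Add2 // r0:8,r1:3,r2:11,r3:Add3,r4:Add2,r5:64

STATUS = TAG Add2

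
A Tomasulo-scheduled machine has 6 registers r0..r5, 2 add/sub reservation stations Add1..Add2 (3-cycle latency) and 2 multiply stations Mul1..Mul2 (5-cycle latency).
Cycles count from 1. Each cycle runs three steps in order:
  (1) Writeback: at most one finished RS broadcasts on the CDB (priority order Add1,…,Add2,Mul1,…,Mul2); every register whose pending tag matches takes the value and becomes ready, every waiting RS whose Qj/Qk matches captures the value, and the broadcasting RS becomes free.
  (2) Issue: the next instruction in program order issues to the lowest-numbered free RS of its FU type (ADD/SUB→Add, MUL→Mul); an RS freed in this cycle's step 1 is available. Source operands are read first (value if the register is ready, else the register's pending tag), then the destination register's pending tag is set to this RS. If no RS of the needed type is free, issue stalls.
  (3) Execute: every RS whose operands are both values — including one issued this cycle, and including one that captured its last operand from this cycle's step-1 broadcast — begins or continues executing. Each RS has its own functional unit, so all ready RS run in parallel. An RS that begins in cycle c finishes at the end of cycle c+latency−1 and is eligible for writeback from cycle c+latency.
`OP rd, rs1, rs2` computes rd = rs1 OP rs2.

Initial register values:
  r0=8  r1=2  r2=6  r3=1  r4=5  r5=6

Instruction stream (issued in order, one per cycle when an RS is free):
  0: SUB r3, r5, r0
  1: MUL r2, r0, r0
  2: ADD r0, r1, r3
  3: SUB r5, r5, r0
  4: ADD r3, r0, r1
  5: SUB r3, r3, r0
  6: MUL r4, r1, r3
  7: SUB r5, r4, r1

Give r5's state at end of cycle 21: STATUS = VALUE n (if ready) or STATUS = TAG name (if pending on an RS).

  c1: issue SUB r3<-Add1  regs: r0:8,r1:2,r2:6,r3:Add1,r4:5,r5:6
  c2: issue MUL r2<-Mul1  regs: r0:8,r1:2,r2:Mul1,r3:Add1,r4:5,r5:6
  c3: issue ADD r0<-Add2  regs: r0:Add2,r1:2,r2:Mul1,r3:Add1,r4:5,r5:6
  c4: CDB Add1=-2; issue SUB r5<-Add1  regs: r0:Add2,r1:2,r2:Mul1,r3:-2,r4:5,r5:Add1
  c5: stall  regs: r0:Add2,r1:2,r2:Mul1,r3:-2,r4:5,r5:Add1
  c6: stall  regs: r0:Add2,r1:2,r2:Mul1,r3:-2,r4:5,r5:Add1
  c7: CDB Add2=0; issue ADD r3<-Add2  regs: r0:0,r1:2,r2:Mul1,r3:Add2,r4:5,r5:Add1
  c8: CDB Mul1=64; stall  regs: r0:0,r1:2,r2:64,r3:Add2,r4:5,r5:Add1
  c9: stall  regs: r0:0,r1:2,r2:64,r3:Add2,r4:5,r5:Add1
  c10: CDB Add1=6; issue SUB r3<-Add1  regs: r0:0,r1:2,r2:64,r3:Add1,r4:5,r5:6
  c11: CDB Add2=2; issue MUL r4<-Mul1  regs: r0:0,r1:2,r2:64,r3:Add1,r4:Mul1,r5:6
  c12: issue SUB r5<-Add2  regs: r0:0,r1:2,r2:64,r3:Add1,r4:Mul1,r5:Add2
  c13: -  regs: r0:0,r1:2,r2:64,r3:Add1,r4:Mul1,r5:Add2
  c14: CDB Add1=2  regs: r0:0,r1:2,r2:64,r3:2,r4:Mul1,r5:Add2
  c15: -  regs: r0:0,r1:2,r2:64,r3:2,r4:Mul1,r5:Add2
  c16: -  regs: r0:0,r1:2,r2:64,r3:2,r4:Mul1,r5:Add2
  c17: -  regs: r0:0,r1:2,r2:64,r3:2,r4:Mul1,r5:Add2
  c18: -  regs: r0:0,r1:2,r2:64,r3:2,r4:Mul1,r5:Add2
  c19: CDB Mul1=4  regs: r0:0,r1:2,r2:64,r3:2,r4:4,r5:Add2
  c20: -  regs: r0:0,r1:2,r2:64,r3:2,r4:4,r5:Add2
  c21: -  regs: r0:0,r1:2,r2:64,r3:2,r4:4,r5:Add2

STATUS = TAG Add2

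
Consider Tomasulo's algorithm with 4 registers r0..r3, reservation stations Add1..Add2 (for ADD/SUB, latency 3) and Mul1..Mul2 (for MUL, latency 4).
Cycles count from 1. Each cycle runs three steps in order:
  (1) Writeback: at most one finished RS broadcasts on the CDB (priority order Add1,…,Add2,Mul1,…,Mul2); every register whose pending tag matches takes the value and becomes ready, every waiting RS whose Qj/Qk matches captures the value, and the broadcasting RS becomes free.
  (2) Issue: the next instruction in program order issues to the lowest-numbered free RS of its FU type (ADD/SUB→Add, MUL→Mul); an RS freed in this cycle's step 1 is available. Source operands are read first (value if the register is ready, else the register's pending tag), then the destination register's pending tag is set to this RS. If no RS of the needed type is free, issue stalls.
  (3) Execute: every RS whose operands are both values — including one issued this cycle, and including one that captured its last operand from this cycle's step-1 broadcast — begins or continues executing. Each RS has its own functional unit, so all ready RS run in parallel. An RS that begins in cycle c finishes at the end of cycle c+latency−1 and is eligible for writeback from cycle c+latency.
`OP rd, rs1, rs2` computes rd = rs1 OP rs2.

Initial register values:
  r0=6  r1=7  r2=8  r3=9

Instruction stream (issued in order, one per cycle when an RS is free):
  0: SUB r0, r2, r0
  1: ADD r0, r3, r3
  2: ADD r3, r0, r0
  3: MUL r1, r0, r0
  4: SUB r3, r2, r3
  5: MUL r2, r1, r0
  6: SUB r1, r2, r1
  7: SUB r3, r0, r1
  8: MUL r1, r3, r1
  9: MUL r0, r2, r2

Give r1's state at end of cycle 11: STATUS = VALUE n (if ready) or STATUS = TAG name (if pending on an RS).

STATUS = TAG Add1

c1: issue SUB r0<-Add1 | r0:Add1,r1:7,r2:8,r3:9
c2: issue ADD r0<-Add2 | r0:Add2,r1:7,r2:8,r3:9
c3: stall | r0:Add2,r1:7,r2:8,r3:9
c4: CDB Add1=2; issue ADD r3<-Add1 | r0:Add2,r1:7,r2:8,r3:Add1
c5: CDB Add2=18; issue MUL r1<-Mul1 | r0:18,r1:Mul1,r2:8,r3:Add1
c6: issue SUB r3<-Add2 | r0:18,r1:Mul1,r2:8,r3:Add2
c7: issue MUL r2<-Mul2 | r0:18,r1:Mul1,r2:Mul2,r3:Add2
c8: CDB Add1=36; issue SUB r1<-Add1 | r0:18,r1:Add1,r2:Mul2,r3:Add2
c9: CDB Mul1=324; stall | r0:18,r1:Add1,r2:Mul2,r3:Add2
c10: stall | r0:18,r1:Add1,r2:Mul2,r3:Add2
c11: CDB Add2=-28; issue SUB r3<-Add2 | r0:18,r1:Add1,r2:Mul2,r3:Add2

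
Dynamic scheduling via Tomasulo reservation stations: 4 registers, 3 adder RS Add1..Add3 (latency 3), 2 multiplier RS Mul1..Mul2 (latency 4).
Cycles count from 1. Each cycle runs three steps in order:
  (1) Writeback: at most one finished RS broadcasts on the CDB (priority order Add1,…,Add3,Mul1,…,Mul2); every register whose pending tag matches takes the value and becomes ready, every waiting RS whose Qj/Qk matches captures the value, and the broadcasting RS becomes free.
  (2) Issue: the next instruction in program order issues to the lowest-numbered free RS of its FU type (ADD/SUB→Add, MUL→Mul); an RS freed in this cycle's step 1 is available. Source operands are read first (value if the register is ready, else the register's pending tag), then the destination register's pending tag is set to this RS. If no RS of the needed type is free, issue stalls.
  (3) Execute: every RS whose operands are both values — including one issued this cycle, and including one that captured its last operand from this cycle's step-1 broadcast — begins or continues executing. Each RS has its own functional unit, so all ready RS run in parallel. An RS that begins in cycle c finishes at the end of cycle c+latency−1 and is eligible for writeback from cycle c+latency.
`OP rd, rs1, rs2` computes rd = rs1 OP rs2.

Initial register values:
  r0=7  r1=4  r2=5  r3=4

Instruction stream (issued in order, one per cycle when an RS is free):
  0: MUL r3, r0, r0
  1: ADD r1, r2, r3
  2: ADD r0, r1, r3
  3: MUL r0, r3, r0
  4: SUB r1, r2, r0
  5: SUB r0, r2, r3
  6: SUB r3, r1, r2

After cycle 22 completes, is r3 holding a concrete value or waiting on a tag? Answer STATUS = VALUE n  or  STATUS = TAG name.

  c1: issue MUL r3<-Mul1  regs: r0:7,r1:4,r2:5,r3:Mul1
  c2: issue ADD r1<-Add1  regs: r0:7,r1:Add1,r2:5,r3:Mul1
  c3: issue ADD r0<-Add2  regs: r0:Add2,r1:Add1,r2:5,r3:Mul1
  c4: issue MUL r0<-Mul2  regs: r0:Mul2,r1:Add1,r2:5,r3:Mul1
  c5: CDB Mul1=49; issue SUB r1<-Add3  regs: r0:Mul2,r1:Add3,r2:5,r3:49
  c6: stall  regs: r0:Mul2,r1:Add3,r2:5,r3:49
  c7: stall  regs: r0:Mul2,r1:Add3,r2:5,r3:49
  c8: CDB Add1=54; issue SUB r0<-Add1  regs: r0:Add1,r1:Add3,r2:5,r3:49
  c9: stall  regs: r0:Add1,r1:Add3,r2:5,r3:49
  c10: stall  regs: r0:Add1,r1:Add3,r2:5,r3:49
  c11: CDB Add1=-44; issue SUB r3<-Add1  regs: r0:-44,r1:Add3,r2:5,r3:Add1
  c12: CDB Add2=103  regs: r0:-44,r1:Add3,r2:5,r3:Add1
  c13: -  regs: r0:-44,r1:Add3,r2:5,r3:Add1
  c14: -  regs: r0:-44,r1:Add3,r2:5,r3:Add1
  c15: -  regs: r0:-44,r1:Add3,r2:5,r3:Add1
  c16: CDB Mul2=5047  regs: r0:-44,r1:Add3,r2:5,r3:Add1
  c17: -  regs: r0:-44,r1:Add3,r2:5,r3:Add1
  c18: -  regs: r0:-44,r1:Add3,r2:5,r3:Add1
  c19: CDB Add3=-5042  regs: r0:-44,r1:-5042,r2:5,r3:Add1
  c20: -  regs: r0:-44,r1:-5042,r2:5,r3:Add1
  c21: -  regs: r0:-44,r1:-5042,r2:5,r3:Add1
  c22: CDB Add1=-5047  regs: r0:-44,r1:-5042,r2:5,r3:-5047

STATUS = VALUE -5047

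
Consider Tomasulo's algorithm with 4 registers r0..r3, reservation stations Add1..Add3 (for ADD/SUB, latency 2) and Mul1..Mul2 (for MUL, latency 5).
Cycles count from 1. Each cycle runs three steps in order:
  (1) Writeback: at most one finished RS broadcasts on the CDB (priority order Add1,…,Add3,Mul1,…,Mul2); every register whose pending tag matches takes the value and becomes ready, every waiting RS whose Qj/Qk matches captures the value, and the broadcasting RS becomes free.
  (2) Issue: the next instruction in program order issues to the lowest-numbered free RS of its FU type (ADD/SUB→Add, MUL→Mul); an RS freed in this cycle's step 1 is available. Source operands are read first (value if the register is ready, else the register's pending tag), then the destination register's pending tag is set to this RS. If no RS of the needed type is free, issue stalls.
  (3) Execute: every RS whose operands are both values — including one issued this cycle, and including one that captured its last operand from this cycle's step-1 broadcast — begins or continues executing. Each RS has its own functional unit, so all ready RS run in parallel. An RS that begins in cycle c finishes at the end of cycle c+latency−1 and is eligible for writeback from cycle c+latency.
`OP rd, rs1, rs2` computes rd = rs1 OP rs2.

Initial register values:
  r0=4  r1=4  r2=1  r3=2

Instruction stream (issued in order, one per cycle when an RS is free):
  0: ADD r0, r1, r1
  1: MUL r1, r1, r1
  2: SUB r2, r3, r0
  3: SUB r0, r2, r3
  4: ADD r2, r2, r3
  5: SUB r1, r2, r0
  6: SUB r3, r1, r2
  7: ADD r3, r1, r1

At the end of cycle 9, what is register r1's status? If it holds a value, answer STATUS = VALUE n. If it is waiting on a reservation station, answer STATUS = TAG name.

  c1: issue ADD r0<-Add1  regs: r0:Add1,r1:4,r2:1,r3:2
  c2: issue MUL r1<-Mul1  regs: r0:Add1,r1:Mul1,r2:1,r3:2
  c3: CDB Add1=8; issue SUB r2<-Add1  regs: r0:8,r1:Mul1,r2:Add1,r3:2
  c4: issue SUB r0<-Add2  regs: r0:Add2,r1:Mul1,r2:Add1,r3:2
  c5: CDB Add1=-6; issue ADD r2<-Add1  regs: r0:Add2,r1:Mul1,r2:Add1,r3:2
  c6: issue SUB r1<-Add3  regs: r0:Add2,r1:Add3,r2:Add1,r3:2
  c7: CDB Add1=-4; issue SUB r3<-Add1  regs: r0:Add2,r1:Add3,r2:-4,r3:Add1
  c8: CDB Add2=-8; issue ADD r3<-Add2  regs: r0:-8,r1:Add3,r2:-4,r3:Add2
  c9: CDB Mul1=16  regs: r0:-8,r1:Add3,r2:-4,r3:Add2

STATUS = TAG Add3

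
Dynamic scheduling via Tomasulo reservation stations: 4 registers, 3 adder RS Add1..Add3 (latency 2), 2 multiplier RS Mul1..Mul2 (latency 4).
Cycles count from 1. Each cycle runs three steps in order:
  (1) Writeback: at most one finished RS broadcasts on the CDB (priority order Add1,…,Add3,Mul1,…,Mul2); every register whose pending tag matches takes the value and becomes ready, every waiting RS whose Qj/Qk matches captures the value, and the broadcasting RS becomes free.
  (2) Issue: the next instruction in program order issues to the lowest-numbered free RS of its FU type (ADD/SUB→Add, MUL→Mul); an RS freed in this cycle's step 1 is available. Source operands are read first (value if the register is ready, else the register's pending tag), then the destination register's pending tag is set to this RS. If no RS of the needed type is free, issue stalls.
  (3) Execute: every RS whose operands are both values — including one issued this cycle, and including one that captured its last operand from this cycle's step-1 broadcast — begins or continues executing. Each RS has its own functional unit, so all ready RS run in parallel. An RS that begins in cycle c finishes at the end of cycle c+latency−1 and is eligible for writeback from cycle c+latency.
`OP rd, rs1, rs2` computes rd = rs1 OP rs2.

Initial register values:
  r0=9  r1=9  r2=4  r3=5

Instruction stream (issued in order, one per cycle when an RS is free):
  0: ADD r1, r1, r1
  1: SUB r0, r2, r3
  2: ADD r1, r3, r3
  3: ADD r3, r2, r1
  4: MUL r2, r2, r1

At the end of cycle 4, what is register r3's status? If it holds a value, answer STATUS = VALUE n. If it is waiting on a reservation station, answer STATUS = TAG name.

cycle 1: issue ADD r1<-Add1 // r0:9,r1:Add1,r2:4,r3:5
cycle 2: issue SUB r0<-Add2 // r0:Add2,r1:Add1,r2:4,r3:5
cycle 3: CDB Add1=18; issue ADD r1<-Add1 // r0:Add2,r1:Add1,r2:4,r3:5
cycle 4: CDB Add2=-1; issue ADD r3<-Add2 // r0:-1,r1:Add1,r2:4,r3:Add2

STATUS = TAG Add2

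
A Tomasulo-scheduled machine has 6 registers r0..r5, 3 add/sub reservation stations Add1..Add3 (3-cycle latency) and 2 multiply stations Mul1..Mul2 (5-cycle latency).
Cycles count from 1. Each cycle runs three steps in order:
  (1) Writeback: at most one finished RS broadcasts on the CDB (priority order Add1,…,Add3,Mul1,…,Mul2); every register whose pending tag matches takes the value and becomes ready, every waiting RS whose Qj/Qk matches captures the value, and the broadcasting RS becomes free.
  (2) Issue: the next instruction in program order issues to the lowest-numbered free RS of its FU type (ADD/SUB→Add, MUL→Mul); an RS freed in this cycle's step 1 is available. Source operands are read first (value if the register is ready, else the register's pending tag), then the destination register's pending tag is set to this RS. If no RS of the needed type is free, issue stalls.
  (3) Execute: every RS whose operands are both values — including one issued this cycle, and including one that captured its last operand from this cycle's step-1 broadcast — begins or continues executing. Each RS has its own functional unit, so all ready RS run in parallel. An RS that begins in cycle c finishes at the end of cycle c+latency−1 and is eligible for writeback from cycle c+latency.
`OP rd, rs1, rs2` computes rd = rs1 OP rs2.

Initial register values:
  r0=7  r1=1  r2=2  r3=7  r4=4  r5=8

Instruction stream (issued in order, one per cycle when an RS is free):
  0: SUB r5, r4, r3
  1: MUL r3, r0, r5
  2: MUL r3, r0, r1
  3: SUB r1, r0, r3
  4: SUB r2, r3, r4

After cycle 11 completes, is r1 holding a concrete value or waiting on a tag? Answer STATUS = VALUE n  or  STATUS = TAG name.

c1: issue SUB r5<-Add1 | r0:7,r1:1,r2:2,r3:7,r4:4,r5:Add1
c2: issue MUL r3<-Mul1 | r0:7,r1:1,r2:2,r3:Mul1,r4:4,r5:Add1
c3: issue MUL r3<-Mul2 | r0:7,r1:1,r2:2,r3:Mul2,r4:4,r5:Add1
c4: CDB Add1=-3; issue SUB r1<-Add1 | r0:7,r1:Add1,r2:2,r3:Mul2,r4:4,r5:-3
c5: issue SUB r2<-Add2 | r0:7,r1:Add1,r2:Add2,r3:Mul2,r4:4,r5:-3
c6: - | r0:7,r1:Add1,r2:Add2,r3:Mul2,r4:4,r5:-3
c7: - | r0:7,r1:Add1,r2:Add2,r3:Mul2,r4:4,r5:-3
c8: CDB Mul2=7 | r0:7,r1:Add1,r2:Add2,r3:7,r4:4,r5:-3
c9: CDB Mul1=-21 | r0:7,r1:Add1,r2:Add2,r3:7,r4:4,r5:-3
c10: - | r0:7,r1:Add1,r2:Add2,r3:7,r4:4,r5:-3
c11: CDB Add1=0 | r0:7,r1:0,r2:Add2,r3:7,r4:4,r5:-3

STATUS = VALUE 0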